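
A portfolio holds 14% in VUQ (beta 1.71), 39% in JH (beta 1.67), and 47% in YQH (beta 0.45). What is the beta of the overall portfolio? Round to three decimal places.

1.102

β_P = Σ w_i β_i = 0.14×1.71 + 0.39×1.67 + 0.47×0.45 = 1.1022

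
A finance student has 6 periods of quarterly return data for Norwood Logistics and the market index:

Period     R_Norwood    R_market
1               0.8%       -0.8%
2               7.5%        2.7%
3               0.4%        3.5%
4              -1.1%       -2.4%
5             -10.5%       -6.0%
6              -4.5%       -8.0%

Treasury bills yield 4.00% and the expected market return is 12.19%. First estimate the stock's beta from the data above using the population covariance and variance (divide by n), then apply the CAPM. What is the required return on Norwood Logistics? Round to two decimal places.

Mean R_i = (0.8 + 7.5 + 0.4 − 1.1 − 10.5 − 4.5) / 6 = -1.2333%
Mean R_m = (-0.8 + 2.7 + 3.5 − 2.4 − 6.0 − 8.0) / 6 = -1.8333%
Σ(R_i − R̄_i)(R_m − R̄_m) = 109.0833  ⇒  Cov = 109.0833 / 6 = 18.1806
Σ(R_m − R̄_m)² = 105.7733  ⇒  Var(R_m) = 105.7733 / 6 = 17.6289
β = Cov / Var(R_m) = 18.1806 / 17.6289 = 1.0313
MRP = 12.19% − 4.00% = 8.19%
E(R) = R_f + β × MRP = 4.00% + 1.0313 × 8.19% = 12.45%

12.45%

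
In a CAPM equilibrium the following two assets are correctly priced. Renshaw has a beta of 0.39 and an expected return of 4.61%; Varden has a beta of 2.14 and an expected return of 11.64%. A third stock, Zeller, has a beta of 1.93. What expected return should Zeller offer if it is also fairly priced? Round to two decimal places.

10.80%

MRP (SML slope) = (11.64% − 4.61%) / (2.14 − 0.39) = 7.03% / 1.75 = 4.0171%
R_f (intercept) = 4.61% − 0.39 × 4.0171% = 3.0433%
E(R_Zeller) = R_f + β × MRP = 3.0433% + 1.93 × 4.0171% = 10.80%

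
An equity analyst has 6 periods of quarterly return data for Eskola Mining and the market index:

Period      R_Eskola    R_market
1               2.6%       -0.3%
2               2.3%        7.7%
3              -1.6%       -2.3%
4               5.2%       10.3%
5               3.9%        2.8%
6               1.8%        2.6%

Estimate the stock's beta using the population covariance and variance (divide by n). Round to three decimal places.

Mean R_i = (2.6 + 2.3 − 1.6 + 5.2 + 3.9 + 1.8) / 6 = 2.3667%
Mean R_m = (-0.3 + 7.7 − 2.3 + 10.3 + 2.8 + 2.6) / 6 = 3.4667%
Σ(R_i − R̄_i)(R_m − R̄_m) = 40.5433  ⇒  Cov = 40.5433 / 6 = 6.7572
Σ(R_m − R̄_m)² = 113.2533  ⇒  Var(R_m) = 113.2533 / 6 = 18.8756
β = Cov / Var(R_m) = 6.7572 / 18.8756 = 0.3580

0.358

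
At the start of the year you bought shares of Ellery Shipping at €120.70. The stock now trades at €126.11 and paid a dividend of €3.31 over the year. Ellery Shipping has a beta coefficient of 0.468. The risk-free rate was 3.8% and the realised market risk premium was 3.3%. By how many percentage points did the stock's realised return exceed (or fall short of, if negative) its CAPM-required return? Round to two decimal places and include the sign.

+1.88%

Realised HPR = (P1 + D1 − P0) / P0 = (126.11 + 3.31 − 120.70) / 120.70 = 8.72 / 120.70 = 7.2245%
CAPM required = R_f + β·MRP = 3.8% + 0.468 × 3.3% = 5.3444%
α = realised − required = 7.2245% − 5.3444% = +1.88%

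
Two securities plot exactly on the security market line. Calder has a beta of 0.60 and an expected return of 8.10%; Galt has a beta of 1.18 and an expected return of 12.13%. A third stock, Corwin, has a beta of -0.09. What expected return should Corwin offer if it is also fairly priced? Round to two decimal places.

3.31%

MRP (SML slope) = (12.13% − 8.10%) / (1.18 − 0.60) = 4.03% / 0.58 = 6.9483%
R_f (intercept) = 8.10% − 0.60 × 6.9483% = 3.9310%
E(R_Corwin) = R_f + β × MRP = 3.9310% + -0.09 × 6.9483% = 3.31%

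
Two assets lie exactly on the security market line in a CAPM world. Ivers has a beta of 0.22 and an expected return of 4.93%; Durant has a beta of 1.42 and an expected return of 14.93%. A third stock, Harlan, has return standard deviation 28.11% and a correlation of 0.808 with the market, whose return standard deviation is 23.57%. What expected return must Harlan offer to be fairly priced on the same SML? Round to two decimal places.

MRP = (14.93% − 4.93%) / (1.42 − 0.22) = 8.3333%
R_f = 4.93% − 0.22 × 8.3333% = 3.0967%
β_Harlan = ρ·σ_i/σ_m = 0.808 × 28.11 / 23.57 = 0.9636
E(R_Harlan) = R_f + β × MRP = 3.0967% + 0.9636 × 8.3333% = 11.13%

11.13%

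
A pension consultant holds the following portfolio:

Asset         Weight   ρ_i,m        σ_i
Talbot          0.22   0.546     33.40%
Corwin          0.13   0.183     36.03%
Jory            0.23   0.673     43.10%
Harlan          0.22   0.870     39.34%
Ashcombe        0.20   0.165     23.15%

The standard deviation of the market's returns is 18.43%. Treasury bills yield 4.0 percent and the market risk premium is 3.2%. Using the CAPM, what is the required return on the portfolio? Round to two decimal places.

β_Talbot = 0.546 × 33.40% / 18.43% = 0.9895
β_Corwin = 0.183 × 36.03% / 18.43% = 0.3578
β_Jory = 0.673 × 43.10% / 18.43% = 1.5739
β_Harlan = 0.870 × 39.34% / 18.43% = 1.8571
β_Ashcombe = 0.165 × 23.15% / 18.43% = 0.2073
β_P = Σ w_i β_i = 0.22×0.9895 + 0.13×0.3578 + 0.23×1.5739 + 0.22×1.8571 + 0.20×0.2073 = 1.0762
E(R_P) = R_f + β_P × MRP = 4.0% + 1.0762 × 3.2% = 7.44%

7.44%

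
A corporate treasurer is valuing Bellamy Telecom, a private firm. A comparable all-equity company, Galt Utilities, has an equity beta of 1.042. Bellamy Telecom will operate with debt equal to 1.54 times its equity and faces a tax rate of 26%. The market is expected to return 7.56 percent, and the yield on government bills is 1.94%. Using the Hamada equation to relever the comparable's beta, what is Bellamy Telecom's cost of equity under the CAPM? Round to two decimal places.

14.47%

β_L = β_U × [1 + (1 − t)(D/E)] = 1.042 × [1 + (1 − 0.26) × 1.54]
    = 1.042 × [1 + 0.74 × 1.54] = 1.042 × 2.1396 = 2.2295
MRP = 7.56% − 1.94% = 5.62%
E(R) = R_f + β_L × MRP = 1.94% + 2.2295 × 5.62% = 14.47%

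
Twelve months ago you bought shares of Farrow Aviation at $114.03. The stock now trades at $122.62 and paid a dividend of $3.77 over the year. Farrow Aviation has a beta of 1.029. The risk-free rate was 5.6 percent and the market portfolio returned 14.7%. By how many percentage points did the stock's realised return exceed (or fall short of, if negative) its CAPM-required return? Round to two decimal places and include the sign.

-4.12%

Realised HPR = (P1 + D1 − P0) / P0 = (122.62 + 3.77 − 114.03) / 114.03 = 12.36 / 114.03 = 10.8393%
MRP = 14.7% − 5.6% = 9.10%
CAPM required = R_f + β·MRP = 5.6% + 1.029 × 9.1% = 14.9639%
α = realised − required = 10.8393% − 14.9639% = -4.12%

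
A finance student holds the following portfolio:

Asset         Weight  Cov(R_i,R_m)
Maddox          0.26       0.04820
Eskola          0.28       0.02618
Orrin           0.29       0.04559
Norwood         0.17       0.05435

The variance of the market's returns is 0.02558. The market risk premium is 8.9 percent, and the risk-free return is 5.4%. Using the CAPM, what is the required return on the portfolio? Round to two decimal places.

β_Maddox = 0.04820 / 0.02558 = 1.8843
β_Eskola = 0.02618 / 0.02558 = 1.0235
β_Orrin = 0.04559 / 0.02558 = 1.7823
β_Norwood = 0.05435 / 0.02558 = 2.1247
β_P = Σ w_i β_i = 0.26×1.8843 + 0.28×1.0235 + 0.29×1.7823 + 0.17×2.1247 = 1.6546
E(R_P) = R_f + β_P × MRP = 5.4% + 1.6546 × 8.9% = 20.13%

20.13%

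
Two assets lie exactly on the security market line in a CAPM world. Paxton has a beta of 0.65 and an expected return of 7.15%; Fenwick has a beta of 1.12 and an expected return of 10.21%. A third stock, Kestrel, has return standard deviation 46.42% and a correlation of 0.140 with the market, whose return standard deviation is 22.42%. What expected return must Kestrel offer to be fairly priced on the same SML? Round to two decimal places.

4.81%

MRP = (10.21% − 7.15%) / (1.12 − 0.65) = 6.5106%
R_f = 7.15% − 0.65 × 6.5106% = 2.9181%
β_Kestrel = ρ·σ_i/σ_m = 0.140 × 46.42 / 22.42 = 0.2899
E(R_Kestrel) = R_f + β × MRP = 2.9181% + 0.2899 × 6.5106% = 4.81%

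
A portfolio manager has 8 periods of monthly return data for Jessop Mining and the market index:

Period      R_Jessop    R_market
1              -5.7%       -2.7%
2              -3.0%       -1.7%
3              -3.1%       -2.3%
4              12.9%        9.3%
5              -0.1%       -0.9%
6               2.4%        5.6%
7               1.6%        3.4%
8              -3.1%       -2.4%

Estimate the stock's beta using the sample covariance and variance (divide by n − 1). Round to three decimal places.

Mean R_i = (-5.7 − 3.0 − 3.1 + 12.9 − 0.1 + 2.4 + 1.6 − 3.1) / 8 = 0.2375%
Mean R_m = (-2.7 − 1.7 − 2.3 + 9.3 − 0.9 + 5.6 + 3.4 − 2.4) / 8 = 1.0375%
Σ(R_i − R̄_i)(R_m − R̄_m) = 172.0288  ⇒  Cov = 172.0288 / 7 = 24.5755
Σ(R_m − R̄_m)² = 142.8388  ⇒  Var(R_m) = 142.8388 / 7 = 20.4055
β = Cov / Var(R_m) = 24.5755 / 20.4055 = 1.2044

1.204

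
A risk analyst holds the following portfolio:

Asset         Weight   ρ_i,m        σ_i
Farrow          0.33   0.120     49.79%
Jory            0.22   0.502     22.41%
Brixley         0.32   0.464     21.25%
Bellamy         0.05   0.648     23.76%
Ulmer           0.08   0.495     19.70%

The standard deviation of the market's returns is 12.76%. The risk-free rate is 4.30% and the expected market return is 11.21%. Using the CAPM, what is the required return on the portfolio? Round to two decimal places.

β_Farrow = 0.120 × 49.79% / 12.76% = 0.4682
β_Jory = 0.502 × 22.41% / 12.76% = 0.8816
β_Brixley = 0.464 × 21.25% / 12.76% = 0.7727
β_Bellamy = 0.648 × 23.76% / 12.76% = 1.2066
β_Ulmer = 0.495 × 19.70% / 12.76% = 0.7642
β_P = Σ w_i β_i = 0.33×0.4682 + 0.22×0.8816 + 0.32×0.7727 + 0.05×1.2066 + 0.08×0.7642 = 0.7172
MRP = 11.21% − 4.30% = 6.91%
E(R_P) = R_f + β_P × MRP = 4.30% + 0.7172 × 6.91% = 9.26%

9.26%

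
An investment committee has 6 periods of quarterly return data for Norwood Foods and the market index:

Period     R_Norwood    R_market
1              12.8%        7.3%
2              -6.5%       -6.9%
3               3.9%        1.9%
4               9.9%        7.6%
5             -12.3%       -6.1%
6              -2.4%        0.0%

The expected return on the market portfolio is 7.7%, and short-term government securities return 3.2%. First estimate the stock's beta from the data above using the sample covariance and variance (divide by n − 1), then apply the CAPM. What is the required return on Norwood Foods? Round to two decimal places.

9.88%

Mean R_i = (12.8 − 6.5 + 3.9 + 9.9 − 12.3 − 2.4) / 6 = 0.9000%
Mean R_m = (7.3 − 6.9 + 1.9 + 7.6 − 6.1 + 0.0) / 6 = 0.6333%
Σ(R_i − R̄_i)(R_m − R̄_m) = 292.5500  ⇒  Cov = 292.5500 / 5 = 58.5100
Σ(R_m − R̄_m)² = 197.0733  ⇒  Var(R_m) = 197.0733 / 5 = 39.4147
β = Cov / Var(R_m) = 58.5100 / 39.4147 = 1.4845
MRP = 7.7% − 3.2% = 4.50%
E(R) = R_f + β × MRP = 3.2% + 1.4845 × 4.5% = 9.88%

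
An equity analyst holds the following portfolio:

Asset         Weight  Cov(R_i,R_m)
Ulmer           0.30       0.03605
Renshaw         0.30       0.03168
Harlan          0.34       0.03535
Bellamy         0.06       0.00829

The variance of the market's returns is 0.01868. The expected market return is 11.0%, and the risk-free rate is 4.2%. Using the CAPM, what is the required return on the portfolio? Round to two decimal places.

β_Ulmer = 0.03605 / 0.01868 = 1.9299
β_Renshaw = 0.03168 / 0.01868 = 1.6959
β_Harlan = 0.03535 / 0.01868 = 1.8924
β_Bellamy = 0.00829 / 0.01868 = 0.4438
β_P = Σ w_i β_i = 0.30×1.9299 + 0.30×1.6959 + 0.34×1.8924 + 0.06×0.4438 = 1.7578
MRP = 11.0% − 4.2% = 6.80%
E(R_P) = R_f + β_P × MRP = 4.2% + 1.7578 × 6.8% = 16.15%

16.15%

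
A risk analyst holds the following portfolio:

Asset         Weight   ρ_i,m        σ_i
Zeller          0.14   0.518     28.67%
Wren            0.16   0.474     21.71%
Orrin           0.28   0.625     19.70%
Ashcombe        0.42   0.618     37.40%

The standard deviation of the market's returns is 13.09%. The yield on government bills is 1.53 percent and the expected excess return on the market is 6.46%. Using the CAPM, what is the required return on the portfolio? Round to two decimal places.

β_Zeller = 0.518 × 28.67% / 13.09% = 1.1345
β_Wren = 0.474 × 21.71% / 13.09% = 0.7861
β_Orrin = 0.625 × 19.70% / 13.09% = 0.9406
β_Ashcombe = 0.618 × 37.40% / 13.09% = 1.7657
β_P = Σ w_i β_i = 0.14×1.1345 + 0.16×0.7861 + 0.28×0.9406 + 0.42×1.7657 = 1.2896
E(R_P) = R_f + β_P × MRP = 1.53% + 1.2896 × 6.46% = 9.86%

9.86%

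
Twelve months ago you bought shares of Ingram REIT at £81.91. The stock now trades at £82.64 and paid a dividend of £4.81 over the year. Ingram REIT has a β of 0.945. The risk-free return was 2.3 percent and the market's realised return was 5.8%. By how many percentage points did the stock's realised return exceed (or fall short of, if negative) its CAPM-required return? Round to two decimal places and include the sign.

Realised HPR = (P1 + D1 − P0) / P0 = (82.64 + 4.81 − 81.91) / 81.91 = 5.54 / 81.91 = 6.7635%
MRP = 5.8% − 2.3% = 3.50%
CAPM required = R_f + β·MRP = 2.3% + 0.945 × 3.5% = 5.6075%
α = realised − required = 6.7635% − 5.6075% = +1.16%

+1.16%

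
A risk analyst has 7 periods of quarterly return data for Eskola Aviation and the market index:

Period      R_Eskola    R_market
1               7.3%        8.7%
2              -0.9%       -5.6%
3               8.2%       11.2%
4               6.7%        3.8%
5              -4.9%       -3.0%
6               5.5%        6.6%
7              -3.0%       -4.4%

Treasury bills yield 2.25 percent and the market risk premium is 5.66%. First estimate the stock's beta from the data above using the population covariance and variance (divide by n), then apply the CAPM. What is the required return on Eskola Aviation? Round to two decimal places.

Mean R_i = (7.3 − 0.9 + 8.2 + 6.7 − 4.9 + 5.5 − 3.0) / 7 = 2.7000%
Mean R_m = (8.7 − 5.6 + 11.2 + 3.8 − 3.0 + 6.6 − 4.4) / 7 = 2.4714%
Σ(R_i − R̄_i)(R_m − R̄_m) = 203.3400  ⇒  Cov = 203.3400 / 7 = 29.0486
Σ(R_m − R̄_m)² = 276.0943  ⇒  Var(R_m) = 276.0943 / 7 = 39.4420
β = Cov / Var(R_m) = 29.0486 / 39.4420 = 0.7365
E(R) = R_f + β × MRP = 2.25% + 0.7365 × 5.66% = 6.42%

6.42%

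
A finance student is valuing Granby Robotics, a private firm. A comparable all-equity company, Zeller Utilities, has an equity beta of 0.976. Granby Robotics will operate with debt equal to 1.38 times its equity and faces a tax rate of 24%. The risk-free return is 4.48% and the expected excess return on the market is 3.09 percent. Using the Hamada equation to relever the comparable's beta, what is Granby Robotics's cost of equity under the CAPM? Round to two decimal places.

10.66%

β_L = β_U × [1 + (1 − t)(D/E)] = 0.976 × [1 + (1 − 0.24) × 1.38]
    = 0.976 × [1 + 0.76 × 1.38] = 0.976 × 2.0488 = 1.9996
E(R) = R_f + β_L × MRP = 4.48% + 1.9996 × 3.09% = 10.66%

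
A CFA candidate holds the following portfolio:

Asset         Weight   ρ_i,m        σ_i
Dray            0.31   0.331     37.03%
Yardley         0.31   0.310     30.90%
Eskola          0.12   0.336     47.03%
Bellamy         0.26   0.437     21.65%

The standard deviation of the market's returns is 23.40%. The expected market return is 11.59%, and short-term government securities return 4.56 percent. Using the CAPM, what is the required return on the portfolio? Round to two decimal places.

7.90%

β_Dray = 0.331 × 37.03% / 23.40% = 0.5238
β_Yardley = 0.310 × 30.90% / 23.40% = 0.4094
β_Eskola = 0.336 × 47.03% / 23.40% = 0.6753
β_Bellamy = 0.437 × 21.65% / 23.40% = 0.4043
β_P = Σ w_i β_i = 0.31×0.5238 + 0.31×0.4094 + 0.12×0.6753 + 0.26×0.4043 = 0.4754
MRP = 11.59% − 4.56% = 7.03%
E(R_P) = R_f + β_P × MRP = 4.56% + 0.4754 × 7.03% = 7.90%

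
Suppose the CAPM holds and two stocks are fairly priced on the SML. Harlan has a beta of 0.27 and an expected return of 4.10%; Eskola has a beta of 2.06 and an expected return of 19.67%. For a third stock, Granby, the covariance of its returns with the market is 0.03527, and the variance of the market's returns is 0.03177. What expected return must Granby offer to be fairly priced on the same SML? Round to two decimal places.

11.41%

MRP = (19.67% − 4.10%) / (2.06 − 0.27) = 8.6983%
R_f = 4.10% − 0.27 × 8.6983% = 1.7515%
β_Granby = Cov / Var(R_m) = 0.03527 / 0.03177 = 1.1102
E(R_Granby) = R_f + β × MRP = 1.7515% + 1.1102 × 8.6983% = 11.41%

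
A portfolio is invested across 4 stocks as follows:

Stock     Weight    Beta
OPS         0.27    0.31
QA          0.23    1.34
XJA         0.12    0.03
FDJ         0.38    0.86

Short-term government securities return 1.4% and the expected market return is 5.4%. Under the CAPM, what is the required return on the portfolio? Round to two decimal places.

β_P = Σ w_i β_i = 0.27×0.31 + 0.23×1.34 + 0.12×0.03 + 0.38×0.86 = 0.7223
MRP = 5.4% − 1.4% = 4.00%
E(R_P) = R_f + β_P × MRP = 1.4% + 0.7223 × 4.0% = 4.29%

4.29%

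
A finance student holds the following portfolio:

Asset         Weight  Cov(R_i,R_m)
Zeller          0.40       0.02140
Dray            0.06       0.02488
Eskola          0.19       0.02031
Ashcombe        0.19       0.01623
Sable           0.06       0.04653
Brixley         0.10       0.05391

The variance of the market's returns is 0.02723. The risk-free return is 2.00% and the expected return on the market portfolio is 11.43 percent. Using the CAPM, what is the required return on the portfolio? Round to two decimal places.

β_Zeller = 0.02140 / 0.02723 = 0.7859
β_Dray = 0.02488 / 0.02723 = 0.9137
β_Eskola = 0.02031 / 0.02723 = 0.7459
β_Ashcombe = 0.01623 / 0.02723 = 0.5960
β_Sable = 0.04653 / 0.02723 = 1.7088
β_Brixley = 0.05391 / 0.02723 = 1.9798
β_P = Σ w_i β_i = 0.40×0.7859 + 0.06×0.9137 + 0.19×0.7459 + 0.19×0.5960 + 0.06×1.7088 + 0.10×1.9798 = 0.9247
MRP = 11.43% − 2.00% = 9.43%
E(R_P) = R_f + β_P × MRP = 2.00% + 0.9247 × 9.43% = 10.72%

10.72%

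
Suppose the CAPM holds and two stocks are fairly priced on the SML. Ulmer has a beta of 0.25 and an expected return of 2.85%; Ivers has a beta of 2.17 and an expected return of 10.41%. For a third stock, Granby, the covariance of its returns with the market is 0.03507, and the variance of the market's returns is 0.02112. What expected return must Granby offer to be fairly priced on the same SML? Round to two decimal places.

8.40%

MRP = (10.41% − 2.85%) / (2.17 − 0.25) = 3.9375%
R_f = 2.85% − 0.25 × 3.9375% = 1.8656%
β_Granby = Cov / Var(R_m) = 0.03507 / 0.02112 = 1.6605
E(R_Granby) = R_f + β × MRP = 1.8656% + 1.6605 × 3.9375% = 8.40%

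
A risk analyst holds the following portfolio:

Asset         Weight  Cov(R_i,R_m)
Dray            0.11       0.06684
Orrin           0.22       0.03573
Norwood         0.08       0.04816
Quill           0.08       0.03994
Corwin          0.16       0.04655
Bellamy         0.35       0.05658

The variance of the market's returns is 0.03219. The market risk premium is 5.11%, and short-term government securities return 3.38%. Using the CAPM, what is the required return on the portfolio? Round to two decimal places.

β_Dray = 0.06684 / 0.03219 = 2.0764
β_Orrin = 0.03573 / 0.03219 = 1.1100
β_Norwood = 0.04816 / 0.03219 = 1.4961
β_Quill = 0.03994 / 0.03219 = 1.2408
β_Corwin = 0.04655 / 0.03219 = 1.4461
β_Bellamy = 0.05658 / 0.03219 = 1.7577
β_P = Σ w_i β_i = 0.11×2.0764 + 0.22×1.1100 + 0.08×1.4961 + 0.08×1.2408 + 0.16×1.4461 + 0.35×1.7577 = 1.5381
E(R_P) = R_f + β_P × MRP = 3.38% + 1.5381 × 5.11% = 11.24%

11.24%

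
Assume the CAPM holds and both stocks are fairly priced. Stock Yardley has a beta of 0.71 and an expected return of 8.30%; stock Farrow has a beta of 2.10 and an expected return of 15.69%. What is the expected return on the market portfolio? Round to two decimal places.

9.84%

Both satisfy E(R) = R_f + β·MRP, so the slope of the SML is
MRP = (15.69% − 8.30%) / (2.10 − 0.71) = 7.39% / 1.39 = 5.3165%
R_f = E(R_Yardley) − β_Yardley·MRP = 8.30% − 0.71 × 5.3165% = 4.5253%
E(R_m) = R_f + MRP = 4.5253% + 5.3165% = 9.84%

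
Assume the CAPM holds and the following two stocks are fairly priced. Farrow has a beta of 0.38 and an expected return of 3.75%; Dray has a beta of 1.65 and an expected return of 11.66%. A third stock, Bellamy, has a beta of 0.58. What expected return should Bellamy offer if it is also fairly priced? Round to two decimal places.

MRP (SML slope) = (11.66% − 3.75%) / (1.65 − 0.38) = 7.91% / 1.27 = 6.2283%
R_f (intercept) = 3.75% − 0.38 × 6.2283% = 1.3832%
E(R_Bellamy) = R_f + β × MRP = 1.3832% + 0.58 × 6.2283% = 5.00%

5.00%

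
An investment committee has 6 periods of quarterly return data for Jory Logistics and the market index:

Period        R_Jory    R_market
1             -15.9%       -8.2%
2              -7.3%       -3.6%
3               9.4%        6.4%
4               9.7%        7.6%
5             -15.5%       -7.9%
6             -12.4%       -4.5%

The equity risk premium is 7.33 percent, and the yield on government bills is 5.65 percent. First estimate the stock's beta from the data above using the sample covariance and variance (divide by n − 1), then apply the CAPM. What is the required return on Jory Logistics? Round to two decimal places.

Mean R_i = (-15.9 − 7.3 + 9.4 + 9.7 − 15.5 − 12.4) / 6 = -5.3333%
Mean R_m = (-8.2 − 3.6 + 6.4 + 7.6 − 7.9 − 4.5) / 6 = -1.7000%
Σ(R_i − R̄_i)(R_m − R̄_m) = 414.3900  ⇒  Cov = 414.3900 / 5 = 82.8780
Σ(R_m − R̄_m)² = 244.2400  ⇒  Var(R_m) = 244.2400 / 5 = 48.8480
β = Cov / Var(R_m) = 82.8780 / 48.8480 = 1.6967
E(R) = R_f + β × MRP = 5.65% + 1.6967 × 7.33% = 18.09%

18.09%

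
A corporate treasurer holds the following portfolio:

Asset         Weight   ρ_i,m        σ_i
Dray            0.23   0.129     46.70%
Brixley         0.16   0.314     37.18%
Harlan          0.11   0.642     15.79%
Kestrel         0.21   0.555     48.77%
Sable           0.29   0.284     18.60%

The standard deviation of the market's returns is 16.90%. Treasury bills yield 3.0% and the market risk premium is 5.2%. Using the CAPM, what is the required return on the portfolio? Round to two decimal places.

β_Dray = 0.129 × 46.70% / 16.90% = 0.3565
β_Brixley = 0.314 × 37.18% / 16.90% = 0.6908
β_Harlan = 0.642 × 15.79% / 16.90% = 0.5998
β_Kestrel = 0.555 × 48.77% / 16.90% = 1.6016
β_Sable = 0.284 × 18.60% / 16.90% = 0.3126
β_P = Σ w_i β_i = 0.23×0.3565 + 0.16×0.6908 + 0.11×0.5998 + 0.21×1.6016 + 0.29×0.3126 = 0.6855
E(R_P) = R_f + β_P × MRP = 3.0% + 0.6855 × 5.2% = 6.56%

6.56%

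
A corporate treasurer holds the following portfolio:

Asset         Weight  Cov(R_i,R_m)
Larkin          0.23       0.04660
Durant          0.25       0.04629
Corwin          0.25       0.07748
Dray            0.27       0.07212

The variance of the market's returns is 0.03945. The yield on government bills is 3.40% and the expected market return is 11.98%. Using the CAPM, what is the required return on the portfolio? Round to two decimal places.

16.70%

β_Larkin = 0.04660 / 0.03945 = 1.1812
β_Durant = 0.04629 / 0.03945 = 1.1734
β_Corwin = 0.07748 / 0.03945 = 1.9640
β_Dray = 0.07212 / 0.03945 = 1.8281
β_P = Σ w_i β_i = 0.23×1.1812 + 0.25×1.1734 + 0.25×1.9640 + 0.27×1.8281 = 1.5496
MRP = 11.98% − 3.40% = 8.58%
E(R_P) = R_f + β_P × MRP = 3.40% + 1.5496 × 8.58% = 16.70%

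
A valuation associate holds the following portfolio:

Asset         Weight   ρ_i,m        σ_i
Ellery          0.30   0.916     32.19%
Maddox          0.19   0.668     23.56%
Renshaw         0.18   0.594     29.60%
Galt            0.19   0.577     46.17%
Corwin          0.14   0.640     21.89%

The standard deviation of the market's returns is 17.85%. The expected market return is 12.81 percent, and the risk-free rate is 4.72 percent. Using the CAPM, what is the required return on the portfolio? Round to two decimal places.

β_Ellery = 0.916 × 32.19% / 17.85% = 1.6519
β_Maddox = 0.668 × 23.56% / 17.85% = 0.8817
β_Renshaw = 0.594 × 29.60% / 17.85% = 0.9850
β_Galt = 0.577 × 46.17% / 17.85% = 1.4924
β_Corwin = 0.640 × 21.89% / 17.85% = 0.7849
β_P = Σ w_i β_i = 0.30×1.6519 + 0.19×0.8817 + 0.18×0.9850 + 0.19×1.4924 + 0.14×0.7849 = 1.2338
MRP = 12.81% − 4.72% = 8.09%
E(R_P) = R_f + β_P × MRP = 4.72% + 1.2338 × 8.09% = 14.70%

14.70%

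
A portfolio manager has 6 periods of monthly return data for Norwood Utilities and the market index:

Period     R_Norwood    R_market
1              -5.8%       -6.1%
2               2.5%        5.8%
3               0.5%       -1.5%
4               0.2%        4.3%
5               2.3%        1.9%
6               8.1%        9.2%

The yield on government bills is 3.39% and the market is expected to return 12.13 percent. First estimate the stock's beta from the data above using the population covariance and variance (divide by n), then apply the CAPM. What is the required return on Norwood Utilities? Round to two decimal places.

Mean R_i = (-5.8 + 2.5 + 0.5 + 0.2 + 2.3 + 8.1) / 6 = 1.3000%
Mean R_m = (-6.1 + 5.8 − 1.5 + 4.3 + 1.9 + 9.2) / 6 = 2.2667%
Σ(R_i − R̄_i)(R_m − R̄_m) = 111.2000  ⇒  Cov = 111.2000 / 6 = 18.5333
Σ(R_m − R̄_m)² = 149.0133  ⇒  Var(R_m) = 149.0133 / 6 = 24.8356
β = Cov / Var(R_m) = 18.5333 / 24.8356 = 0.7462
MRP = 12.13% − 3.39% = 8.74%
E(R) = R_f + β × MRP = 3.39% + 0.7462 × 8.74% = 9.91%

9.91%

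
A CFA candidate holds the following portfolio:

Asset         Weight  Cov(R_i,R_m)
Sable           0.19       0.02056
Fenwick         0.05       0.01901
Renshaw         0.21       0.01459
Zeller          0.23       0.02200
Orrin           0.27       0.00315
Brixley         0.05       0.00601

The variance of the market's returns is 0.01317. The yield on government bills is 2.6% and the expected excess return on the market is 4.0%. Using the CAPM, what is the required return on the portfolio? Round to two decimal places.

6.89%

β_Sable = 0.02056 / 0.01317 = 1.5611
β_Fenwick = 0.01901 / 0.01317 = 1.4434
β_Renshaw = 0.01459 / 0.01317 = 1.1078
β_Zeller = 0.02200 / 0.01317 = 1.6705
β_Orrin = 0.00315 / 0.01317 = 0.2392
β_Brixley = 0.00601 / 0.01317 = 0.4563
β_P = Σ w_i β_i = 0.19×1.5611 + 0.05×1.4434 + 0.21×1.1078 + 0.23×1.6705 + 0.27×0.2392 + 0.05×0.4563 = 1.0730
E(R_P) = R_f + β_P × MRP = 2.6% + 1.0730 × 4.0% = 6.89%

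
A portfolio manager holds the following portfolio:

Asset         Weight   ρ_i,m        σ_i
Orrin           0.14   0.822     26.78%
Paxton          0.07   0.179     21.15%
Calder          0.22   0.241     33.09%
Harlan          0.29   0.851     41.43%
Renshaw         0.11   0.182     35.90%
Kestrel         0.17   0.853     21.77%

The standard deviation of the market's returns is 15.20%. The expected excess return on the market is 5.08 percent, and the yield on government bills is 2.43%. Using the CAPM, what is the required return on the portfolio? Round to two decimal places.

β_Orrin = 0.822 × 26.78% / 15.20% = 1.4482
β_Paxton = 0.179 × 21.15% / 15.20% = 0.2491
β_Calder = 0.241 × 33.09% / 15.20% = 0.5247
β_Harlan = 0.851 × 41.43% / 15.20% = 2.3195
β_Renshaw = 0.182 × 35.90% / 15.20% = 0.4299
β_Kestrel = 0.853 × 21.77% / 15.20% = 1.2217
β_P = Σ w_i β_i = 0.14×1.4482 + 0.07×0.2491 + 0.22×0.5247 + 0.29×2.3195 + 0.11×0.4299 + 0.17×1.2217 = 1.2633
E(R_P) = R_f + β_P × MRP = 2.43% + 1.2633 × 5.08% = 8.85%

8.85%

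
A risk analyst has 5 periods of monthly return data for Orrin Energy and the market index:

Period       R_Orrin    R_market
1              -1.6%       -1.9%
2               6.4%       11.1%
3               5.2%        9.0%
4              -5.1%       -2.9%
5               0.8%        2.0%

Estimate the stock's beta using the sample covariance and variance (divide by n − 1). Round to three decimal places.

0.733

Mean R_i = (-1.6 + 6.4 + 5.2 − 5.1 + 0.8) / 5 = 1.1400%
Mean R_m = (-1.9 + 11.1 + 9.0 − 2.9 + 2.0) / 5 = 3.4600%
Σ(R_i − R̄_i)(R_m − R̄_m) = 117.5480  ⇒  Cov = 117.5480 / 4 = 29.3870
Σ(R_m − R̄_m)² = 160.3720  ⇒  Var(R_m) = 160.3720 / 4 = 40.0930
β = Cov / Var(R_m) = 29.3870 / 40.0930 = 0.7330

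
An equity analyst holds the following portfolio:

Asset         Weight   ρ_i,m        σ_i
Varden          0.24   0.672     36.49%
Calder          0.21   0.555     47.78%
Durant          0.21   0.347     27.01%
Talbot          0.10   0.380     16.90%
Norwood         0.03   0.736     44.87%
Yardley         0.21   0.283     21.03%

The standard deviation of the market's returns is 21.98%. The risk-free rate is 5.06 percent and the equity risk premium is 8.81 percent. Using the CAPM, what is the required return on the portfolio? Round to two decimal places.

β_Varden = 0.672 × 36.49% / 21.98% = 1.1156
β_Calder = 0.555 × 47.78% / 21.98% = 1.2065
β_Durant = 0.347 × 27.01% / 21.98% = 0.4264
β_Talbot = 0.380 × 16.90% / 21.98% = 0.2922
β_Norwood = 0.736 × 44.87% / 21.98% = 1.5025
β_Yardley = 0.283 × 21.03% / 21.98% = 0.2708
β_P = Σ w_i β_i = 0.24×1.1156 + 0.21×1.2065 + 0.21×0.4264 + 0.10×0.2922 + 0.03×1.5025 + 0.21×0.2708 = 0.7418
E(R_P) = R_f + β_P × MRP = 5.06% + 0.7418 × 8.81% = 11.60%

11.60%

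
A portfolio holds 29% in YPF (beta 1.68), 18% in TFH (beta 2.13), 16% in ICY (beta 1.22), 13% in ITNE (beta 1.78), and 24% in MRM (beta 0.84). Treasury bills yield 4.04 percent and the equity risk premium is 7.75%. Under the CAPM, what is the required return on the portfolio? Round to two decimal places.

β_P = Σ w_i β_i = 0.29×1.68 + 0.18×2.13 + 0.16×1.22 + 0.13×1.78 + 0.24×0.84 = 1.4988
E(R_P) = R_f + β_P × MRP = 4.04% + 1.4988 × 7.75% = 15.66%

15.66%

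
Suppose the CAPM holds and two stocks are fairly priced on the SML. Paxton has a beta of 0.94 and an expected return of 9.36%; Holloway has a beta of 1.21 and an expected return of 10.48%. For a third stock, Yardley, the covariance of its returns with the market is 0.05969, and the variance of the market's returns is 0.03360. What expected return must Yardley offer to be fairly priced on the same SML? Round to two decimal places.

12.83%

MRP = (10.48% − 9.36%) / (1.21 − 0.94) = 4.1481%
R_f = 9.36% − 0.94 × 4.1481% = 5.4608%
β_Yardley = Cov / Var(R_m) = 0.05969 / 0.03360 = 1.7765
E(R_Yardley) = R_f + β × MRP = 5.4608% + 1.7765 × 4.1481% = 12.83%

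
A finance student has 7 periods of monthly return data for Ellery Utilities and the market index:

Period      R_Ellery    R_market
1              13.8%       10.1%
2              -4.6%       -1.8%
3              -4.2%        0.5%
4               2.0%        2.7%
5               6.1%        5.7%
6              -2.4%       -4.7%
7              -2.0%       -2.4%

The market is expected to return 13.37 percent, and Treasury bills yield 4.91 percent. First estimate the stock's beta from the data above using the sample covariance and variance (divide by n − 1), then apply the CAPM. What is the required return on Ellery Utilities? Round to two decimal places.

Mean R_i = (13.8 − 4.6 − 4.2 + 2.0 + 6.1 − 2.4 − 2.0) / 7 = 1.2429%
Mean R_m = (10.1 − 1.8 + 0.5 + 2.7 + 5.7 − 4.7 − 2.4) / 7 = 1.4429%
Σ(R_i − R̄_i)(R_m − R̄_m) = 189.2571  ⇒  Cov = 189.2571 / 6 = 31.5429
Σ(R_m − R̄_m)² = 158.5571  ⇒  Var(R_m) = 158.5571 / 6 = 26.4262
β = Cov / Var(R_m) = 31.5429 / 26.4262 = 1.1936
MRP = 13.37% − 4.91% = 8.46%
E(R) = R_f + β × MRP = 4.91% + 1.1936 × 8.46% = 15.01%

15.01%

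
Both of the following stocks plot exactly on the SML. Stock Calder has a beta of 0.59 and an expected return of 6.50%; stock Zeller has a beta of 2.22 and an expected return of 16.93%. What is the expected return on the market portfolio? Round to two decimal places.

9.12%

Both satisfy E(R) = R_f + β·MRP, so the slope of the SML is
MRP = (16.93% − 6.50%) / (2.22 − 0.59) = 10.43% / 1.63 = 6.3988%
R_f = E(R_Calder) − β_Calder·MRP = 6.50% − 0.59 × 6.3988% = 2.7247%
E(R_m) = R_f + MRP = 2.7247% + 6.3988% = 9.12%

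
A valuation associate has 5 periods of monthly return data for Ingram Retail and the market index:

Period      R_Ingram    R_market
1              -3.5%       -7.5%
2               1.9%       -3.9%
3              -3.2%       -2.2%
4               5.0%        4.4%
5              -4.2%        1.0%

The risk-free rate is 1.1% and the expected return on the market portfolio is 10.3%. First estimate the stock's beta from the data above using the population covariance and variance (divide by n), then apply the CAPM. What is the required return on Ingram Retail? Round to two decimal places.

Mean R_i = (-3.5 + 1.9 − 3.2 + 5.0 − 4.2) / 5 = -0.8000%
Mean R_m = (-7.5 − 3.9 − 2.2 + 4.4 + 1.0) / 5 = -1.6400%
Σ(R_i − R̄_i)(R_m − R̄_m) = 37.1200  ⇒  Cov = 37.1200 / 5 = 7.4240
Σ(R_m − R̄_m)² = 83.2120  ⇒  Var(R_m) = 83.2120 / 5 = 16.6424
β = Cov / Var(R_m) = 7.4240 / 16.6424 = 0.4461
MRP = 10.3% − 1.1% = 9.20%
E(R) = R_f + β × MRP = 1.1% + 0.4461 × 9.2% = 5.20%

5.20%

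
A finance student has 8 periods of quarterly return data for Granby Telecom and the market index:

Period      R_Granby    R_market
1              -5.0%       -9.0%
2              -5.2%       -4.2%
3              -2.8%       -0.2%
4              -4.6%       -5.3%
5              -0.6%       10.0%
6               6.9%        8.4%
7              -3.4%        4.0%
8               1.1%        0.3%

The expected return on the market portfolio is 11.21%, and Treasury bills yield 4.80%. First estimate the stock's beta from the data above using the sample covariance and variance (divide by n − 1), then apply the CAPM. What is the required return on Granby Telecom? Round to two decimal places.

Mean R_i = (-5.0 − 5.2 − 2.8 − 4.6 − 0.6 + 6.9 − 3.4 + 1.1) / 8 = -1.7000%
Mean R_m = (-9.0 − 4.2 − 0.2 − 5.3 + 10.0 + 8.4 + 4.0 + 0.3) / 8 = 0.5000%
Σ(R_i − R̄_i)(R_m − R̄_m) = 137.2700  ⇒  Cov = 137.2700 / 7 = 19.6100
Σ(R_m − R̄_m)² = 311.4200  ⇒  Var(R_m) = 311.4200 / 7 = 44.4886
β = Cov / Var(R_m) = 19.6100 / 44.4886 = 0.4408
MRP = 11.21% − 4.80% = 6.41%
E(R) = R_f + β × MRP = 4.80% + 0.4408 × 6.41% = 7.63%

7.63%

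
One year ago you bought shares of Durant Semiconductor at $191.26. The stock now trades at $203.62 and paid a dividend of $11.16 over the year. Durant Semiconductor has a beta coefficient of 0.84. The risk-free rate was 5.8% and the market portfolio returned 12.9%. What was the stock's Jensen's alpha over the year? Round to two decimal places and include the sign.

+0.53%

Realised HPR = (P1 + D1 − P0) / P0 = (203.62 + 11.16 − 191.26) / 191.26 = 23.52 / 191.26 = 12.2974%
MRP = 12.9% − 5.8% = 7.10%
CAPM required = R_f + β·MRP = 5.8% + 0.84 × 7.1% = 11.7640%
α = realised − required = 12.2974% − 11.7640% = +0.53%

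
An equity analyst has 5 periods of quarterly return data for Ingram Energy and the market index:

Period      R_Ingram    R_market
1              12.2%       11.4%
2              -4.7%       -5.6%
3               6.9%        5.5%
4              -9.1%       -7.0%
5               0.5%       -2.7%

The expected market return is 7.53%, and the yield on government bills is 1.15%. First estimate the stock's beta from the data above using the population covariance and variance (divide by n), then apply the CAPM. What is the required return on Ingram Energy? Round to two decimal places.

7.96%

Mean R_i = (12.2 − 4.7 + 6.9 − 9.1 + 0.5) / 5 = 1.1600%
Mean R_m = (11.4 − 5.6 + 5.5 − 7.0 − 2.7) / 5 = 0.3200%
Σ(R_i − R̄_i)(R_m − R̄_m) = 263.8440  ⇒  Cov = 263.8440 / 5 = 52.7688
Σ(R_m − R̄_m)² = 247.3480  ⇒  Var(R_m) = 247.3480 / 5 = 49.4696
β = Cov / Var(R_m) = 52.7688 / 49.4696 = 1.0667
MRP = 7.53% − 1.15% = 6.38%
E(R) = R_f + β × MRP = 1.15% + 1.0667 × 6.38% = 7.96%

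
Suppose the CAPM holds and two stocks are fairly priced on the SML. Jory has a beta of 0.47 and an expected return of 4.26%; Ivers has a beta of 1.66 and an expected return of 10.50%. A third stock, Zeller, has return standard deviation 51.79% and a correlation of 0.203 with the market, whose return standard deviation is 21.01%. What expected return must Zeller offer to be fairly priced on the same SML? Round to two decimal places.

4.42%

MRP = (10.50% − 4.26%) / (1.66 − 0.47) = 5.2437%
R_f = 4.26% − 0.47 × 5.2437% = 1.7955%
β_Zeller = ρ·σ_i/σ_m = 0.203 × 51.79 / 21.01 = 0.5004
E(R_Zeller) = R_f + β × MRP = 1.7955% + 0.5004 × 5.2437% = 4.42%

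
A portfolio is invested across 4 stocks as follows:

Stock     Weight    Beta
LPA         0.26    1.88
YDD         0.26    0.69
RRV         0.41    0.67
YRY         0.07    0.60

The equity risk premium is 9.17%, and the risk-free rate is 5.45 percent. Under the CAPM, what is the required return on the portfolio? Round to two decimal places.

β_P = Σ w_i β_i = 0.26×1.88 + 0.26×0.69 + 0.41×0.67 + 0.07×0.60 = 0.9849
E(R_P) = R_f + β_P × MRP = 5.45% + 0.9849 × 9.17% = 14.48%

14.48%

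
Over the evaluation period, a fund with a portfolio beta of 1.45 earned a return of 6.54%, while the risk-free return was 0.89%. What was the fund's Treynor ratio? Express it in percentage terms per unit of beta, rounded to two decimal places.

Treynor = (R_P − R_f) / β_P = (6.54% − 0.89%) / 1.4500 = 5.65% / 1.4500 = 3.90%

3.90%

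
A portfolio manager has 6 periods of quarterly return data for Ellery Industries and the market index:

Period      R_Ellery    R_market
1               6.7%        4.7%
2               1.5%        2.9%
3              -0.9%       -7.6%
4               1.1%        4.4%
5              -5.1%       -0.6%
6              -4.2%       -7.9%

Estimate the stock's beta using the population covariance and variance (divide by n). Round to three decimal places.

Mean R_i = (6.7 + 1.5 − 0.9 + 1.1 − 5.1 − 4.2) / 6 = -0.1500%
Mean R_m = (4.7 + 2.9 − 7.6 + 4.4 − 0.6 − 7.9) / 6 = -0.6833%
Σ(R_i − R̄_i)(R_m − R̄_m) = 83.1450  ⇒  Cov = 83.1450 / 6 = 13.8575
Σ(R_m − R̄_m)² = 167.5883  ⇒  Var(R_m) = 167.5883 / 6 = 27.9314
β = Cov / Var(R_m) = 13.8575 / 27.9314 = 0.4961

0.496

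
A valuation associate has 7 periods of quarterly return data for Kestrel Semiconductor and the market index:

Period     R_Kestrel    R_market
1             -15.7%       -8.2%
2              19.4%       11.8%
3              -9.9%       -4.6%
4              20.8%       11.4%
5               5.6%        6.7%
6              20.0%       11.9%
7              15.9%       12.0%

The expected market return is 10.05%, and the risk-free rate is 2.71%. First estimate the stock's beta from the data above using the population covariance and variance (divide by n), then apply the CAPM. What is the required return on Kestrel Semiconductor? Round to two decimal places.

Mean R_i = (-15.7 + 19.4 − 9.9 + 20.8 + 5.6 + 20.0 + 15.9) / 7 = 8.0143%
Mean R_m = (-8.2 + 11.8 − 4.6 + 11.4 + 6.7 + 11.9 + 12.0) / 7 = 5.8571%
Σ(R_i − R̄_i)(R_m − R̄_m) = 778.0543  ⇒  Cov = 778.0543 / 7 = 111.1506
Σ(R_m − R̄_m)² = 447.9571  ⇒  Var(R_m) = 447.9571 / 7 = 63.9939
β = Cov / Var(R_m) = 111.1506 / 63.9939 = 1.7369
MRP = 10.05% − 2.71% = 7.34%
E(R) = R_f + β × MRP = 2.71% + 1.7369 × 7.34% = 15.46%

15.46%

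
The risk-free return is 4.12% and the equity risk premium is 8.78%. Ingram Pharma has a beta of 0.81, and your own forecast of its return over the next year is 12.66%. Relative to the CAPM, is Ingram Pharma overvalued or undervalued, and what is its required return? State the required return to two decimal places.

Undervalued; required return 11.23%

Required return = R_f + β·MRP = 4.12% + 0.81 × 8.78% = 11.23%
Forecast 12.66% > required 11.23% → the stock plots above the SML → undervalued.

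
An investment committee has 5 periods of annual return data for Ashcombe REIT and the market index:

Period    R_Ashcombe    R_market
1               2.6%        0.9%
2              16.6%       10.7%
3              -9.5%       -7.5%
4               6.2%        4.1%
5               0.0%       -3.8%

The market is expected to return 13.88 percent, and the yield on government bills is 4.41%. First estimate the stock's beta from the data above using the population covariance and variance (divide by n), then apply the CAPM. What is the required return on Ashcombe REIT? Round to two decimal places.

Mean R_i = (2.6 + 16.6 − 9.5 + 6.2 + 0.0) / 5 = 3.1800%
Mean R_m = (0.9 + 10.7 − 7.5 + 4.1 − 3.8) / 5 = 0.8800%
Σ(R_i − R̄_i)(R_m − R̄_m) = 262.6380  ⇒  Cov = 262.6380 / 5 = 52.5276
Σ(R_m − R̄_m)² = 198.9280  ⇒  Var(R_m) = 198.9280 / 5 = 39.7856
β = Cov / Var(R_m) = 52.5276 / 39.7856 = 1.3203
MRP = 13.88% − 4.41% = 9.47%
E(R) = R_f + β × MRP = 4.41% + 1.3203 × 9.47% = 16.91%

16.91%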